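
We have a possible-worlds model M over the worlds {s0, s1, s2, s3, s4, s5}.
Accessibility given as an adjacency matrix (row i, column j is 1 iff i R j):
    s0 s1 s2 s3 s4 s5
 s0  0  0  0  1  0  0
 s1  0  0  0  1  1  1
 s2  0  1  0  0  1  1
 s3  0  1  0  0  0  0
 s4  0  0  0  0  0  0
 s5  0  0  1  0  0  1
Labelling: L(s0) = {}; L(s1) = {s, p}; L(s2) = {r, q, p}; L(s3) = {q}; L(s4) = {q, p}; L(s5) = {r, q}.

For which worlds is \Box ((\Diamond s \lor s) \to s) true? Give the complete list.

Recall that \Box ψ holds at a world iff ψ holds at every accessible world, and \Diamond ψ holds iff ψ holds at some accessible world.
Let φ = \Box ((\Diamond s \lor s) \to s). Evaluate φ at each world:
  s0 (successors {s3}): φ is false.
  s1 (successors {s3, s4, s5}): φ is false.
  s2 (successors {s1, s4, s5}): φ is true.
  s3 (successors {s1}): φ is true.
  s4 (successors ∅): φ is true.
  s5 (successors {s2, s5}): φ is false.
For instance, at s2:
  At s2: \Box ((\Diamond s \lor s) \to s) requires (\Diamond s \lor s) \to s at every successor {s1, s4, s5}.
      At s1: \Diamond s \lor s is true, s is true, so (\Diamond s \lor s) \to s is true.
      At s4: \Diamond s \lor s is false, s is false, so (\Diamond s \lor s) \to s is true.
      At s5: \Diamond s \lor s is false, s is false, so (\Diamond s \lor s) \to s is true.
  So \Box ((\Diamond s \lor s) \to s) is true at s2.
Satisfying worlds: {s2, s3, s4}

s2, s3, s4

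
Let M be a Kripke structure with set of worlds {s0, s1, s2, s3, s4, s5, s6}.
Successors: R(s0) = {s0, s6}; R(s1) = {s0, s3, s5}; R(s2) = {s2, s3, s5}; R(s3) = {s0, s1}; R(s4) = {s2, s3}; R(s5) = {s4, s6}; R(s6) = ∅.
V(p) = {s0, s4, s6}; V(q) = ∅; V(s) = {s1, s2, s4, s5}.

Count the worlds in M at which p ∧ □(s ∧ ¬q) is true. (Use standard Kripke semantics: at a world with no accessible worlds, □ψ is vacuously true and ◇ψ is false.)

Recall that □ψ holds at a world iff ψ holds at every accessible world, and ◇ψ holds iff ψ holds at some accessible world.
Let φ = p ∧ □(s ∧ ¬q). Evaluate φ at each world:
  s0 (successors {s0, s6}): φ is false.
  s1 (successors {s0, s3, s5}): φ is false.
  s2 (successors {s2, s3, s5}): φ is false.
  s3 (successors {s0, s1}): φ is false.
  s4 (successors {s2, s3}): φ is false.
  s5 (successors {s4, s6}): φ is false.
  s6 (successors ∅): φ is true.
For instance, at s2:
  At s2: p is false, □(s ∧ ¬q) is false, so p ∧ □(s ∧ ¬q) is false.
    At s2: □(s ∧ ¬q) requires s ∧ ¬q at every successor {s2, s3, s5}.
      s ∧ ¬q fails at s3, so □(s ∧ ¬q) is false at s2.
Satisfying worlds: {s6}

1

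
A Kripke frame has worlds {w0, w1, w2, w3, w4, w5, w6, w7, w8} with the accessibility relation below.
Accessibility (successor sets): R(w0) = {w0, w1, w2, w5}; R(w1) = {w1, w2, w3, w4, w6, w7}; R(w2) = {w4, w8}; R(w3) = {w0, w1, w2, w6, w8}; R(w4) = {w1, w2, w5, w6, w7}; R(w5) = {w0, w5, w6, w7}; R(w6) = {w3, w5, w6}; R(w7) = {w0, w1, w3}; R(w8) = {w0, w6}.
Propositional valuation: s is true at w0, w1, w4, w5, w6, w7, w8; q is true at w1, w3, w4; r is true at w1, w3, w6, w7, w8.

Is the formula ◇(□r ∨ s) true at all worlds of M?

Let φ = ◇(□r ∨ s). Evaluate φ at each world:
  w0 (successors {w0, w1, w2, w5}): φ is true.
  w1 (successors {w1, w2, w3, w4, w6, w7}): φ is true.
  w2 (successors {w4, w8}): φ is true.
  w3 (successors {w0, w1, w2, w6, w8}): φ is true.
  w4 (successors {w1, w2, w5, w6, w7}): φ is true.
  w5 (successors {w0, w5, w6, w7}): φ is true.
  w6 (successors {w3, w5, w6}): φ is true.
  w7 (successors {w0, w1, w3}): φ is true.
  w8 (successors {w0, w6}): φ is true.
For instance, at w7:
  At w7: ◇(□r ∨ s) requires □r ∨ s at some successor in {w0, w1, w3}.
    □r ∨ s holds at w0, so ◇(□r ∨ s) is true at w7.
      At w0: □r is false, s is true, so □r ∨ s is true.

Yes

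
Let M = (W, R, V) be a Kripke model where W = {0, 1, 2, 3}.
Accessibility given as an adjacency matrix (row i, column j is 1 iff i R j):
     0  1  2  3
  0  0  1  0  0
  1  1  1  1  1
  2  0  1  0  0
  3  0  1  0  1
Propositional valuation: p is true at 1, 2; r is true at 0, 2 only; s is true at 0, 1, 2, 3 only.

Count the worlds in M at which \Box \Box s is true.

4

Recall that \Box ψ holds at a world iff ψ holds at every accessible world, and \Diamond ψ holds iff ψ holds at some accessible world.
Let φ = \Box \Box s. Evaluate φ at each world:
  0 (successors {1}): φ is true.
  1 (successors {0, 1, 2, 3}): φ is true.
  2 (successors {1}): φ is true.
  3 (successors {1, 3}): φ is true.
For instance, at 1:
  At 1: \Box \Box s requires \Box s at every successor {0, 1, 2, 3}.
    At 0: \Box s is true.
    At 1: \Box s is true.
    At 2: \Box s is true.
    At 3: \Box s is true.
  So \Box \Box s is true at 1.
Satisfying worlds: {0, 1, 2, 3}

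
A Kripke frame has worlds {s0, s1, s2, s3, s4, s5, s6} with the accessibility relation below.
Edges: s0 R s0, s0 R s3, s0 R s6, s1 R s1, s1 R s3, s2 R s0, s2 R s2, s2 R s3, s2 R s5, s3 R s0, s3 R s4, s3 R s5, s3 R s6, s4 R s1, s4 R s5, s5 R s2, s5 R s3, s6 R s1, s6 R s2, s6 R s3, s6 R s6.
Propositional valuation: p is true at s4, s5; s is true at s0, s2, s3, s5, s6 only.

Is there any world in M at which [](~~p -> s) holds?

Let φ = [](~~p -> s). Evaluate φ at each world:
  s0 (successors {s0, s3, s6}): φ is true.
  s1 (successors {s1, s3}): φ is true.
  s2 (successors {s0, s2, s3, s5}): φ is true.
  s3 (successors {s0, s4, s5, s6}): φ is false.
  s4 (successors {s1, s5}): φ is true.
  s5 (successors {s2, s3}): φ is true.
  s6 (successors {s1, s2, s3, s6}): φ is true.
Detail at s0 (witness):
  At s0: [](~~p -> s) requires ~~p -> s at every successor {s0, s3, s6}.
    At s0: ~~p -> s is true.
    At s3: ~~p -> s is true.
    At s6: ~~p -> s is true.
  So [](~~p -> s) is true at s0.

Yes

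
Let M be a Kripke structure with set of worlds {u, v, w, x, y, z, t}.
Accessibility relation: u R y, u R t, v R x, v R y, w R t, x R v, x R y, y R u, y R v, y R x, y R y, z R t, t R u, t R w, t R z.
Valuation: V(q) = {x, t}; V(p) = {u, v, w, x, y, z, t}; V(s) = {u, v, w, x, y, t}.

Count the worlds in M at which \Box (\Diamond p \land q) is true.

2

Recall that \Box ψ holds at a world iff ψ holds at every accessible world, and \Diamond ψ holds iff ψ holds at some accessible world.
Let φ = \Box (\Diamond p \land q). Evaluate φ at each world:
  u (successors {y, t}): φ is false.
  v (successors {x, y}): φ is false.
  w (successors {t}): φ is true.
  x (successors {v, y}): φ is false.
  y (successors {u, v, x, y}): φ is false.
  z (successors {t}): φ is true.
  t (successors {u, w, z}): φ is false.
For instance, at y:
  At y: \Box (\Diamond p \land q) requires \Diamond p \land q at every successor {u, v, x, y}.
    \Diamond p \land q fails at u, so \Box (\Diamond p \land q) is false at y.
      At u: \Diamond p is true, q is false, so \Diamond p \land q is false.
Satisfying worlds: {w, z}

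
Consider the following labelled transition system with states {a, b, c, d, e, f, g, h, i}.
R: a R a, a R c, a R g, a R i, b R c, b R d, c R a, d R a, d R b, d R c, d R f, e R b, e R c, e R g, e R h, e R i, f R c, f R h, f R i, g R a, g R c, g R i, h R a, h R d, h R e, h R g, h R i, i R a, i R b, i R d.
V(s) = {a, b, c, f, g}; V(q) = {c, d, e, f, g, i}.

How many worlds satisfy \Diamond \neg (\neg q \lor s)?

Let φ = \Diamond \neg (\neg q \lor s). Evaluate φ at each world:
  a (successors {a, c, g, i}): φ is true.
  b (successors {c, d}): φ is true.
  c (successors {a}): φ is false.
  d (successors {a, b, c, f}): φ is false.
  e (successors {b, c, g, h, i}): φ is true.
  f (successors {c, h, i}): φ is true.
  g (successors {a, c, i}): φ is true.
  h (successors {a, d, e, g, i}): φ is true.
  i (successors {a, b, d}): φ is true.
For instance, at h:
  At h: \Diamond \neg (\neg q \lor s) requires \neg (\neg q \lor s) at some successor in {a, d, e, g, i}.
    \neg (\neg q \lor s) holds at d, so \Diamond \neg (\neg q \lor s) is true at h.
Satisfying worlds: {a, b, e, f, g, h, i}

7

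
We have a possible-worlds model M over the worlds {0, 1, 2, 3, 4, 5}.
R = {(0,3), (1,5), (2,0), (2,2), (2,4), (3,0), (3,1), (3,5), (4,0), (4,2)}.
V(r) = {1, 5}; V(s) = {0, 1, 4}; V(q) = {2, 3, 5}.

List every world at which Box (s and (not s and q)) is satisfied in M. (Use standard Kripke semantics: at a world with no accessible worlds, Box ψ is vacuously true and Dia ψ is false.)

5

Let φ = Box (s and (not s and q)). Evaluate φ at each world:
  0 (successors {3}): φ is false.
  1 (successors {5}): φ is false.
  2 (successors {0, 2, 4}): φ is false.
  3 (successors {0, 1, 5}): φ is false.
  4 (successors {0, 2}): φ is false.
  5 (successors ∅): φ is true.
For instance, at 2:
  At 2: Box (s and (not s and q)) requires s and (not s and q) at every successor {0, 2, 4}.
    s and (not s and q) fails at 0, so Box (s and (not s and q)) is false at 2.
Satisfying worlds: {5}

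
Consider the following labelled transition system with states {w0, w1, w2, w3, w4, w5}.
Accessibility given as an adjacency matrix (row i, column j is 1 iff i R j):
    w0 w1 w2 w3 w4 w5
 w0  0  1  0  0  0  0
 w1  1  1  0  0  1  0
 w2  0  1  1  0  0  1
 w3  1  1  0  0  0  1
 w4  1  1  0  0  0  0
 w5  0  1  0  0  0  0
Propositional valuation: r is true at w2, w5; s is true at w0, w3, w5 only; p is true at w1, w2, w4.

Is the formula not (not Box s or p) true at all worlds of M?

No

Let φ = not (not Box s or p). Evaluate φ at each world:
  w0 (successors {w1}): φ is false.
  w1 (successors {w0, w1, w4}): φ is false.
  w2 (successors {w1, w2, w5}): φ is false.
  w3 (successors {w0, w1, w5}): φ is false.
  w4 (successors {w0, w1}): φ is false.
  w5 (successors {w1}): φ is false.
Detail at w0 (counterexample):
  At w0: not Box s or p is true, so not (not Box s or p) is false.
    At w0: not Box s is true, p is false, so not Box s or p is true.
      At w0: Box s is false, so not Box s is true.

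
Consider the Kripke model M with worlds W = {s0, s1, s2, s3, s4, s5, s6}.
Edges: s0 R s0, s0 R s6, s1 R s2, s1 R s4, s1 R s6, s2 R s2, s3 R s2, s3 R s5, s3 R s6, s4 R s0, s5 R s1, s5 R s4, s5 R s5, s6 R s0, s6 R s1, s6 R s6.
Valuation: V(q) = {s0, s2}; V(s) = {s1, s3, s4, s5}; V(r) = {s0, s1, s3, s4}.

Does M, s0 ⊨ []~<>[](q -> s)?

Yes

At s0: []~<>[](q -> s) requires ~<>[](q -> s) at every successor {s0, s6}.
    At s0: <>[](q -> s) is false, so ~<>[](q -> s) is true.
      At s0: <>[](q -> s) requires [](q -> s) at some successor in {s0, s6}.
        At s0: [](q -> s) is false.
        At s6: [](q -> s) is false.
      So <>[](q -> s) is false at s0.
    At s6: <>[](q -> s) is false, so ~<>[](q -> s) is true.
      At s6: <>[](q -> s) requires [](q -> s) at some successor in {s0, s1, s6}.
        At s0: [](q -> s) is false.
        At s1: [](q -> s) is false.
        At s6: [](q -> s) is false.
      So <>[](q -> s) is false at s6.
So []~<>[](q -> s) is true at s0.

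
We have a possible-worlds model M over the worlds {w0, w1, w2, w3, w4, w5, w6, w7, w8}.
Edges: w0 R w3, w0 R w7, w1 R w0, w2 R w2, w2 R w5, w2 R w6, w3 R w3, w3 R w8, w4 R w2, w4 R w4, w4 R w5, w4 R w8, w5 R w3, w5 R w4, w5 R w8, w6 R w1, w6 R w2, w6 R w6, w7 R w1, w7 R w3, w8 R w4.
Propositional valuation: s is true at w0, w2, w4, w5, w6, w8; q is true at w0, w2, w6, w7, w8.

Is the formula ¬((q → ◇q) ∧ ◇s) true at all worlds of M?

Let φ = ¬((q → ◇q) ∧ ◇s). Evaluate φ at each world:
  w0 (successors {w3, w7}): φ is true.
  w1 (successors {w0}): φ is false.
  w2 (successors {w2, w5, w6}): φ is false.
  w3 (successors {w3, w8}): φ is false.
  w4 (successors {w2, w4, w5, w8}): φ is false.
  w5 (successors {w3, w4, w8}): φ is false.
  w6 (successors {w1, w2, w6}): φ is false.
  w7 (successors {w1, w3}): φ is true.
  w8 (successors {w4}): φ is true.
Detail at w1 (counterexample):
  At w1: (q → ◇q) ∧ ◇s is true, so ¬((q → ◇q) ∧ ◇s) is false.
    At w1: q → ◇q is true, ◇s is true, so (q → ◇q) ∧ ◇s is true.
      At w1: q is false, ◇q is true, so q → ◇q is true.
      At w1: ◇s requires s at some successor in {w0}.
        s holds at w0, so ◇s is true at w1.

No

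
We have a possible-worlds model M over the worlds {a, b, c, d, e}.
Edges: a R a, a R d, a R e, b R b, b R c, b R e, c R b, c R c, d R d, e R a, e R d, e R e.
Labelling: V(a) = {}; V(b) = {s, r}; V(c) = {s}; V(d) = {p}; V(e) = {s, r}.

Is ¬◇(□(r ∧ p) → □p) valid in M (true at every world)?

No

Recall that □ψ holds at a world iff ψ holds at every accessible world, and ◇ψ holds iff ψ holds at some accessible world.
Let φ = ¬◇(□(r ∧ p) → □p). Evaluate φ at each world:
  a (successors {a, d, e}): φ is false.
  b (successors {b, c, e}): φ is false.
  c (successors {b, c}): φ is false.
  d (successors {d}): φ is false.
  e (successors {a, d, e}): φ is false.
Detail at a (counterexample):
  At a: ◇(□(r ∧ p) → □p) is true, so ¬◇(□(r ∧ p) → □p) is false.
    At a: ◇(□(r ∧ p) → □p) requires □(r ∧ p) → □p at some successor in {a, d, e}.
      □(r ∧ p) → □p holds at a, so ◇(□(r ∧ p) → □p) is true at a.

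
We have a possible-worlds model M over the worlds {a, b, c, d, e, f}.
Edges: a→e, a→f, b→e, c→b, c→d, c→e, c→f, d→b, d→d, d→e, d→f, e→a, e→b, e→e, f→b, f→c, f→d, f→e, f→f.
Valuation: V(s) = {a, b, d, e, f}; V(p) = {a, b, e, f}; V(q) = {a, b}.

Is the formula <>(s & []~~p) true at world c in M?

At c: <>(s & []~~p) requires s & []~~p at some successor in {b, d, e, f}.
  s & []~~p holds at b, so <>(s & []~~p) is true at c.
    At b: s is true, []~~p is true, so s & []~~p is true.
      At b: []~~p requires ~~p at every successor {e}.
        At e: ~~p is true.
      So []~~p is true at b.

Yes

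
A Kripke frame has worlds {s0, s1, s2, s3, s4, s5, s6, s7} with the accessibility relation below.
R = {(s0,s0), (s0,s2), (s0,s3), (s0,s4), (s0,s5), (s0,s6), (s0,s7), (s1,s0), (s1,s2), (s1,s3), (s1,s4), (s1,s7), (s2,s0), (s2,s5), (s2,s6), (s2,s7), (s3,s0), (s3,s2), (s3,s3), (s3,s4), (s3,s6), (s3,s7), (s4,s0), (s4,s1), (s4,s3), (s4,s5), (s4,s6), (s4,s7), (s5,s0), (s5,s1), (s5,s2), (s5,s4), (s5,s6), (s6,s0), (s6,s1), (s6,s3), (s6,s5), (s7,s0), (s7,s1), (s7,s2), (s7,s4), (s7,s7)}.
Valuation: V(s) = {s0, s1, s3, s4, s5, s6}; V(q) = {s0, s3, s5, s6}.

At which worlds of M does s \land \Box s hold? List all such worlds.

s6

Recall that \Box ψ holds at a world iff ψ holds at every accessible world, and \Diamond ψ holds iff ψ holds at some accessible world.
Let φ = s \land \Box s. Evaluate φ at each world:
  s0 (successors {s0, s2, s3, s4, s5, s6, s7}): φ is false.
  s1 (successors {s0, s2, s3, s4, s7}): φ is false.
  s2 (successors {s0, s5, s6, s7}): φ is false.
  s3 (successors {s0, s2, s3, s4, s6, s7}): φ is false.
  s4 (successors {s0, s1, s3, s5, s6, s7}): φ is false.
  s5 (successors {s0, s1, s2, s4, s6}): φ is false.
  s6 (successors {s0, s1, s3, s5}): φ is true.
  s7 (successors {s0, s1, s2, s4, s7}): φ is false.
For instance, at s3:
  At s3: s is true, \Box s is false, so s \land \Box s is false.
    At s3: \Box s requires s at every successor {s0, s2, s3, s4, s6, s7}.
      s fails at s2, so \Box s is false at s3.
Satisfying worlds: {s6}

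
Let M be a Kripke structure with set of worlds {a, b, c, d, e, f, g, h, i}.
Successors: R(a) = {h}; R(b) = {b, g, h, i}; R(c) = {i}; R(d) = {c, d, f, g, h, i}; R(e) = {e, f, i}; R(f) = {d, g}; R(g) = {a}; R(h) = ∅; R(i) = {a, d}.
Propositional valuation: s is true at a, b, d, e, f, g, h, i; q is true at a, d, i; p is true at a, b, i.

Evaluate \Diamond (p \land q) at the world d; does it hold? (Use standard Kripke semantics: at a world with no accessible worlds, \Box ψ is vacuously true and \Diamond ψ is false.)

Yes

At d: \Diamond (p \land q) requires p \land q at some successor in {c, d, f, g, h, i}.
  p \land q holds at i, so \Diamond (p \land q) is true at d.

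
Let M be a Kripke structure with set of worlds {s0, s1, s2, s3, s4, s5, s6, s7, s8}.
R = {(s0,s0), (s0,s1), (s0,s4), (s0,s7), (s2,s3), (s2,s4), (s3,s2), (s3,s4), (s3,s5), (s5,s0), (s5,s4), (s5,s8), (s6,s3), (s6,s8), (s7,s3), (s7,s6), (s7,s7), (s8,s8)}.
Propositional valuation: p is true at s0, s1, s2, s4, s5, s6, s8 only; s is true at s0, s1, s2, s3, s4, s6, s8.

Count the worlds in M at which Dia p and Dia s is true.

Let φ = Dia p and Dia s. Evaluate φ at each world:
  s0 (successors {s0, s1, s4, s7}): φ is true.
  s1 (successors ∅): φ is false.
  s2 (successors {s3, s4}): φ is true.
  s3 (successors {s2, s4, s5}): φ is true.
  s4 (successors ∅): φ is false.
  s5 (successors {s0, s4, s8}): φ is true.
  s6 (successors {s3, s8}): φ is true.
  s7 (successors {s3, s6, s7}): φ is true.
  s8 (successors {s8}): φ is true.
For instance, at s7:
  At s7: Dia p is true, Dia s is true, so Dia p and Dia s is true.
    At s7: Dia p requires p at some successor in {s3, s6, s7}.
      p holds at s6, so Dia p is true at s7.
    At s7: Dia s requires s at some successor in {s3, s6, s7}.
      s holds at s3, so Dia s is true at s7.
Satisfying worlds: {s0, s2, s3, s5, s6, s7, s8}

7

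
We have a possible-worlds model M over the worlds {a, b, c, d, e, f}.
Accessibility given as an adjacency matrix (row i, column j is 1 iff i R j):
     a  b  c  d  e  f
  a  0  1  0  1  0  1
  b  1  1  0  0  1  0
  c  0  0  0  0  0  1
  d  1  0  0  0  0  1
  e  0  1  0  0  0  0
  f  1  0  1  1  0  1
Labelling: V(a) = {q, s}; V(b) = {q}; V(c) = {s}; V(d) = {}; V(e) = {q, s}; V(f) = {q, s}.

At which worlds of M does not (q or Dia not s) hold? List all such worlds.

c, d

Let φ = not (q or Dia not s). Evaluate φ at each world:
  a (successors {b, d, f}): φ is false.
  b (successors {a, b, e}): φ is false.
  c (successors {f}): φ is true.
  d (successors {a, f}): φ is true.
  e (successors {b}): φ is false.
  f (successors {a, c, d, f}): φ is false.
For instance, at c:
  At c: q or Dia not s is false, so not (q or Dia not s) is true.
    At c: q is false, Dia not s is false, so q or Dia not s is false.
      At c: Dia not s requires not s at some successor in {f}.
        At f: not s is false.
      So Dia not s is false at c.
Satisfying worlds: {c, d}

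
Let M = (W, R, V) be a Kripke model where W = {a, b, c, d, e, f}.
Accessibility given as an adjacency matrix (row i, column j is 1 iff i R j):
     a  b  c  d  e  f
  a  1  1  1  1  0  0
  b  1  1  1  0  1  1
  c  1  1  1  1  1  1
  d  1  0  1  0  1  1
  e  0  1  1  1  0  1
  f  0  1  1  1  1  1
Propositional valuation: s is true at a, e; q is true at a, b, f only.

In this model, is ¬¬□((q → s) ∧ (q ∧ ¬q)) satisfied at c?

At c: ¬□((q → s) ∧ (q ∧ ¬q)) is true, so ¬¬□((q → s) ∧ (q ∧ ¬q)) is false.
  At c: □((q → s) ∧ (q ∧ ¬q)) is false, so ¬□((q → s) ∧ (q ∧ ¬q)) is true.
    At c: □((q → s) ∧ (q ∧ ¬q)) requires (q → s) ∧ (q ∧ ¬q) at every successor {a, b, c, d, e, f}.
      (q → s) ∧ (q ∧ ¬q) fails at a, so □((q → s) ∧ (q ∧ ¬q)) is false at c.

No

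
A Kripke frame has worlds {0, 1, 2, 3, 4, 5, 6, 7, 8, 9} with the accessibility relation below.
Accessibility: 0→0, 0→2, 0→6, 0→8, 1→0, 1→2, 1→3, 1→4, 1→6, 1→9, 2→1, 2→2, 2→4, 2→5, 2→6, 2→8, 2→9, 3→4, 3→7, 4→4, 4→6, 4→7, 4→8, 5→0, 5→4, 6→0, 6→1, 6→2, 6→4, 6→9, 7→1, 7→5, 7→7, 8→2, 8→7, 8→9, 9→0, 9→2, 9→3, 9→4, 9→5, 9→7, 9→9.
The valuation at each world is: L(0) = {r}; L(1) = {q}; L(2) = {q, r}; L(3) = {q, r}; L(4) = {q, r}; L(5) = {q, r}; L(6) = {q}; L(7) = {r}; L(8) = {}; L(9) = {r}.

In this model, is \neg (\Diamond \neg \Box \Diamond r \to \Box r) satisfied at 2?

No

At 2: \Diamond \neg \Box \Diamond r \to \Box r is true, so \neg (\Diamond \neg \Box \Diamond r \to \Box r) is false.
  At 2: \Diamond \neg \Box \Diamond r is false, \Box r is false, so \Diamond \neg \Box \Diamond r \to \Box r is true.
    At 2: \Diamond \neg \Box \Diamond r requires \neg \Box \Diamond r at some successor in {1, 2, 4, 5, 6, 8, 9}.
      At 1: \neg \Box \Diamond r is false.
      At 2: \neg \Box \Diamond r is false.
      At 4: \neg \Box \Diamond r is false.
      At 5: \neg \Box \Diamond r is false.
      At 6: \neg \Box \Diamond r is false.
      At 8: \neg \Box \Diamond r is false.
      At 9: \neg \Box \Diamond r is false.
    So \Diamond \neg \Box \Diamond r is false at 2.
    At 2: \Box r requires r at every successor {1, 2, 4, 5, 6, 8, 9}.
      r fails at 1, so \Box r is false at 2.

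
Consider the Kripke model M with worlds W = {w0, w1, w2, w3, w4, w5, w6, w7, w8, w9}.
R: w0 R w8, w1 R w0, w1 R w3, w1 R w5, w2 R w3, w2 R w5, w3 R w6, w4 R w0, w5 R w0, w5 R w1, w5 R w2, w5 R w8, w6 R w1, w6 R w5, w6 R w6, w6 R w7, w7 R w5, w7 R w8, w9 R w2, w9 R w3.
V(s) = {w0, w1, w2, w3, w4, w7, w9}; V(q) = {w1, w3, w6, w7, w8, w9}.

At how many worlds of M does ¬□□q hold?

Let φ = ¬□□q. Evaluate φ at each world:
  w0 (successors {w8}): φ is false.
  w1 (successors {w0, w3, w5}): φ is true.
  w2 (successors {w3, w5}): φ is true.
  w3 (successors {w6}): φ is true.
  w4 (successors {w0}): φ is false.
  w5 (successors {w0, w1, w2, w8}): φ is true.
  w6 (successors {w1, w5, w6, w7}): φ is true.
  w7 (successors {w5, w8}): φ is true.
  w8 (successors ∅): φ is false.
  w9 (successors {w2, w3}): φ is true.
For instance, at w7:
  At w7: □□q is false, so ¬□□q is true.
    At w7: □□q requires □q at every successor {w5, w8}.
      □q fails at w5, so □□q is false at w7.
Satisfying worlds: {w1, w2, w3, w5, w6, w7, w9}

7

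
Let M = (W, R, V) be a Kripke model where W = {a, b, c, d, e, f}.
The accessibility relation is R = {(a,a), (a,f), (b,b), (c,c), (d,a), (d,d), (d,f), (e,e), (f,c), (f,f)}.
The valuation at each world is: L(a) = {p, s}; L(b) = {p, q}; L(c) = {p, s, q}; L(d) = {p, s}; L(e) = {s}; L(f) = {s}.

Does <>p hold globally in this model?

Let φ = <>p. Evaluate φ at each world:
  a (successors {a, f}): φ is true.
  b (successors {b}): φ is true.
  c (successors {c}): φ is true.
  d (successors {a, d, f}): φ is true.
  e (successors {e}): φ is false.
  f (successors {c, f}): φ is true.
Detail at e (counterexample):
  At e: <>p requires p at some successor in {e}.
    At e: p is false.
  So <>p is false at e.

No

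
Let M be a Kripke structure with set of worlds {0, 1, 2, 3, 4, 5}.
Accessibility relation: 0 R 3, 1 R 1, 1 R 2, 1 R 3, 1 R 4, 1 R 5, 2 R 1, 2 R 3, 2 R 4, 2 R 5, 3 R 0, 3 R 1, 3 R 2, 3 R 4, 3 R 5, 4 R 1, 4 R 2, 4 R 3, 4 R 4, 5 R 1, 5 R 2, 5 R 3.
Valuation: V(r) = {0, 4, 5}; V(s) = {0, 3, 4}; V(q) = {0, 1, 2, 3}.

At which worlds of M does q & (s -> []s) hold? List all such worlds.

0, 1, 2

Recall that []ψ holds at a world iff ψ holds at every accessible world, and <>ψ holds iff ψ holds at some accessible world.
Let φ = q & (s -> []s). Evaluate φ at each world:
  0 (successors {3}): φ is true.
  1 (successors {1, 2, 3, 4, 5}): φ is true.
  2 (successors {1, 3, 4, 5}): φ is true.
  3 (successors {0, 1, 2, 4, 5}): φ is false.
  4 (successors {1, 2, 3, 4}): φ is false.
  5 (successors {1, 2, 3}): φ is false.
For instance, at 2:
  At 2: q is true, s -> []s is true, so q & (s -> []s) is true.
    At 2: s is false, []s is false, so s -> []s is true.
      At 2: []s requires s at every successor {1, 3, 4, 5}.
        s fails at 1, so []s is false at 2.
Satisfying worlds: {0, 1, 2}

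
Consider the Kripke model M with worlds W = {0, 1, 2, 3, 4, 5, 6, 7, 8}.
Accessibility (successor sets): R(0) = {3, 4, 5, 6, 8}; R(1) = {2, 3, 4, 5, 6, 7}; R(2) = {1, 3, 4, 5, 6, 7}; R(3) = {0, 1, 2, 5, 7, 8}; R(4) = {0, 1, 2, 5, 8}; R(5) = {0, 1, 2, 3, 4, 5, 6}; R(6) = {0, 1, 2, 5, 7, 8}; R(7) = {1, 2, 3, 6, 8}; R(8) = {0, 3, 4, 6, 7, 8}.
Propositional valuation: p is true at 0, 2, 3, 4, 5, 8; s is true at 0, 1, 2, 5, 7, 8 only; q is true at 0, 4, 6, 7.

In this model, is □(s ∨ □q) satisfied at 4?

Yes

At 4: □(s ∨ □q) requires s ∨ □q at every successor {0, 1, 2, 5, 8}.
  At 0: s ∨ □q is true.
  At 1: s ∨ □q is true.
  At 2: s ∨ □q is true.
  At 5: s ∨ □q is true.
  At 8: s ∨ □q is true.
So □(s ∨ □q) is true at 4.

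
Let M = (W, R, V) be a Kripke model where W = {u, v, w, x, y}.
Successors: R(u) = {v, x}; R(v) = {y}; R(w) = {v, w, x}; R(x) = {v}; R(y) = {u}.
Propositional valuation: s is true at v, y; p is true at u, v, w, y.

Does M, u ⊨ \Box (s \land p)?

No

At u: \Box (s \land p) requires s \land p at every successor {v, x}.
  s \land p fails at x, so \Box (s \land p) is false at u.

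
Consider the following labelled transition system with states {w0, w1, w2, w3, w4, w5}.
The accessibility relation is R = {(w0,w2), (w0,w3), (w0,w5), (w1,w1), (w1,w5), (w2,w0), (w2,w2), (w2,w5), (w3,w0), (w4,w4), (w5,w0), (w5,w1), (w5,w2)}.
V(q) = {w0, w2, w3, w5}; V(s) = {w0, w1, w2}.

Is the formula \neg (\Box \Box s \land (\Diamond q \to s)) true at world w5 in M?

At w5: \Box \Box s \land (\Diamond q \to s) is false, so \neg (\Box \Box s \land (\Diamond q \to s)) is true.
  At w5: \Box \Box s is false, \Diamond q \to s is false, so \Box \Box s \land (\Diamond q \to s) is false.
    At w5: \Box \Box s requires \Box s at every successor {w0, w1, w2}.
      \Box s fails at w0, so \Box \Box s is false at w5.
    At w5: \Diamond q is true, s is false, so \Diamond q \to s is false.
      At w5: \Diamond q requires q at some successor in {w0, w1, w2}.
        q holds at w0, so \Diamond q is true at w5.

Yes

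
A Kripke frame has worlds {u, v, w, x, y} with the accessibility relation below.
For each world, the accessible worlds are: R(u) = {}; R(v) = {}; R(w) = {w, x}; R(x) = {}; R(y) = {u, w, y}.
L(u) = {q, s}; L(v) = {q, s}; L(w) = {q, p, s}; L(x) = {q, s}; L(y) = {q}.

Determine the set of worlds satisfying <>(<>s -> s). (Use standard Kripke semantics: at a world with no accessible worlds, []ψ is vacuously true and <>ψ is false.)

w, y

Recall that <>ψ holds at a world iff ψ holds at some accessible world.
Let φ = <>(<>s -> s). Evaluate φ at each world:
  u (successors ∅): φ is false.
  v (successors ∅): φ is false.
  w (successors {w, x}): φ is true.
  x (successors ∅): φ is false.
  y (successors {u, w, y}): φ is true.
For instance, at w:
  At w: <>(<>s -> s) requires <>s -> s at some successor in {w, x}.
    <>s -> s holds at w, so <>(<>s -> s) is true at w.
      At w: <>s is true, s is true, so <>s -> s is true.
Satisfying worlds: {w, y}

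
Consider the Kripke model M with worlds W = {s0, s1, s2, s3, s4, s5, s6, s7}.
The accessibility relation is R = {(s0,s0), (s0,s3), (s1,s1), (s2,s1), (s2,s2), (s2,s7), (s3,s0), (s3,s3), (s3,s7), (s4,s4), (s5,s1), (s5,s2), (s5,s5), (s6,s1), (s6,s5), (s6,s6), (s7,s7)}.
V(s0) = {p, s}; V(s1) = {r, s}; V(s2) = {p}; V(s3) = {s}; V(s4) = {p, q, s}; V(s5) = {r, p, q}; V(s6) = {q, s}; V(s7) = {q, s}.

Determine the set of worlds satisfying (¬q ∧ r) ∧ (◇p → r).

Recall that ◇ψ holds at a world iff ψ holds at some accessible world.
Let φ = (¬q ∧ r) ∧ (◇p → r). Evaluate φ at each world:
  s0 (successors {s0, s3}): φ is false.
  s1 (successors {s1}): φ is true.
  s2 (successors {s1, s2, s7}): φ is false.
  s3 (successors {s0, s3, s7}): φ is false.
  s4 (successors {s4}): φ is false.
  s5 (successors {s1, s2, s5}): φ is false.
  s6 (successors {s1, s5, s6}): φ is false.
  s7 (successors {s7}): φ is false.
For instance, at s3:
  At s3: ¬q ∧ r is false, ◇p → r is false, so (¬q ∧ r) ∧ (◇p → r) is false.
    At s3: ◇p is true, r is false, so ◇p → r is false.
      At s3: ◇p requires p at some successor in {s0, s3, s7}.
        p holds at s0, so ◇p is true at s3.
Satisfying worlds: {s1}

s1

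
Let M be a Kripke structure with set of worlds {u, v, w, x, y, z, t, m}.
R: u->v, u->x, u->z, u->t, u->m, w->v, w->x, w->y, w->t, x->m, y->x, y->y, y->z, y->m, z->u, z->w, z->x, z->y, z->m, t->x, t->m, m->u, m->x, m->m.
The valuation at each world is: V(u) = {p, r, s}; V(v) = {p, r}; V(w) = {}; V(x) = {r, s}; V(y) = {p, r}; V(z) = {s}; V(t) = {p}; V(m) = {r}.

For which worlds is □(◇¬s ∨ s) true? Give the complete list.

v, x, y, z, t, m

Let φ = □(◇¬s ∨ s). Evaluate φ at each world:
  u (successors {v, x, z, t, m}): φ is false.
  v (successors ∅): φ is true.
  w (successors {v, x, y, t}): φ is false.
  x (successors {m}): φ is true.
  y (successors {x, y, z, m}): φ is true.
  z (successors {u, w, x, y, m}): φ is true.
  t (successors {x, m}): φ is true.
  m (successors {u, x, m}): φ is true.
For instance, at y:
  At y: □(◇¬s ∨ s) requires ◇¬s ∨ s at every successor {x, y, z, m}.
    At x: ◇¬s ∨ s is true.
    At y: ◇¬s ∨ s is true.
    At z: ◇¬s ∨ s is true.
    At m: ◇¬s ∨ s is true.
  So □(◇¬s ∨ s) is true at y.
Satisfying worlds: {v, x, y, z, t, m}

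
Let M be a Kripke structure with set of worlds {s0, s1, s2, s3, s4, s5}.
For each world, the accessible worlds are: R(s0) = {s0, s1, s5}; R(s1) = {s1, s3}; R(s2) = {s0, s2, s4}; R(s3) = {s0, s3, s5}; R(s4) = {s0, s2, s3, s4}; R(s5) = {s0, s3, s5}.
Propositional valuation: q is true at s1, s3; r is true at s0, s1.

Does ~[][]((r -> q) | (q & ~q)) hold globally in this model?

Let φ = ~[][]((r -> q) | (q & ~q)). Evaluate φ at each world:
  s0 (successors {s0, s1, s5}): φ is true.
  s1 (successors {s1, s3}): φ is true.
  s2 (successors {s0, s2, s4}): φ is true.
  s3 (successors {s0, s3, s5}): φ is true.
  s4 (successors {s0, s2, s3, s4}): φ is true.
  s5 (successors {s0, s3, s5}): φ is true.
For instance, at s5:
  At s5: [][]((r -> q) | (q & ~q)) is false, so ~[][]((r -> q) | (q & ~q)) is true.
    At s5: [][]((r -> q) | (q & ~q)) requires []((r -> q) | (q & ~q)) at every successor {s0, s3, s5}.
      []((r -> q) | (q & ~q)) fails at s0, so [][]((r -> q) | (q & ~q)) is false at s5.

Yes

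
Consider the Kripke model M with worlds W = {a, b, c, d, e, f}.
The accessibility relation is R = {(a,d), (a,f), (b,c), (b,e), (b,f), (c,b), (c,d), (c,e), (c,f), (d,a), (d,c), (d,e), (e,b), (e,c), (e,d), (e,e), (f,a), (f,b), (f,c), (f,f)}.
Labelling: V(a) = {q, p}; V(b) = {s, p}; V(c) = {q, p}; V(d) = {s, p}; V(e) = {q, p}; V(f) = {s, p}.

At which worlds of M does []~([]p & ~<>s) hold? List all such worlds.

Let φ = []~([]p & ~<>s). Evaluate φ at each world:
  a (successors {d, f}): φ is false.
  b (successors {c, e, f}): φ is true.
  c (successors {b, d, e, f}): φ is false.
  d (successors {a, c, e}): φ is true.
  e (successors {b, c, d, e}): φ is false.
  f (successors {a, b, c, f}): φ is true.
For instance, at d:
  At d: []~([]p & ~<>s) requires ~([]p & ~<>s) at every successor {a, c, e}.
      At a: []p & ~<>s is false, so ~([]p & ~<>s) is true.
      At c: []p & ~<>s is false, so ~([]p & ~<>s) is true.
      At e: []p & ~<>s is false, so ~([]p & ~<>s) is true.
  So []~([]p & ~<>s) is true at d.
Satisfying worlds: {b, d, f}

b, d, f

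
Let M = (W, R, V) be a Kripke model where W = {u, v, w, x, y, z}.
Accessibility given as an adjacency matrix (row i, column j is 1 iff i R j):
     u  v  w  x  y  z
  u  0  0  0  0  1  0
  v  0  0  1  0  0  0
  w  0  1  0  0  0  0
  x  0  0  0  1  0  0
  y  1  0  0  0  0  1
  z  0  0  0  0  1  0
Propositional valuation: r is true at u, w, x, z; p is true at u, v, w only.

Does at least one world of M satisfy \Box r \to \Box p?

Let φ = \Box r \to \Box p. Evaluate φ at each world:
  u (successors {y}): φ is true.
  v (successors {w}): φ is true.
  w (successors {v}): φ is true.
  x (successors {x}): φ is false.
  y (successors {u, z}): φ is false.
  z (successors {y}): φ is true.
Detail at u (witness):
  At u: \Box r is false, \Box p is false, so \Box r \to \Box p is true.
    At u: \Box r requires r at every successor {y}.
      r fails at y, so \Box r is false at u.
    At u: \Box p requires p at every successor {y}.
      p fails at y, so \Box p is false at u.

Yes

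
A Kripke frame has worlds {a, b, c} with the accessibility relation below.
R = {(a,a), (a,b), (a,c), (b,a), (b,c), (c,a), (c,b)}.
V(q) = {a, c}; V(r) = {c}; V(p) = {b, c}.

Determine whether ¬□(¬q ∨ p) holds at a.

Recall that □ψ holds at a world iff ψ holds at every accessible world, and ◇ψ holds iff ψ holds at some accessible world.
At a: □(¬q ∨ p) is false, so ¬□(¬q ∨ p) is true.
  At a: □(¬q ∨ p) requires ¬q ∨ p at every successor {a, b, c}.
    ¬q ∨ p fails at a, so □(¬q ∨ p) is false at a.

Yes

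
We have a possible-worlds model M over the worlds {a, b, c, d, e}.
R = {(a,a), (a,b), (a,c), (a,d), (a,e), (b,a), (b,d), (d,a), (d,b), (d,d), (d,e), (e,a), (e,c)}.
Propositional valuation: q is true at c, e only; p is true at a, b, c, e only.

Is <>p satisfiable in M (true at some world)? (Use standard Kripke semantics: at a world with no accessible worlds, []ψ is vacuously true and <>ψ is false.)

Let φ = <>p. Evaluate φ at each world:
  a (successors {a, b, c, d, e}): φ is true.
  b (successors {a, d}): φ is true.
  c (successors ∅): φ is false.
  d (successors {a, b, d, e}): φ is true.
  e (successors {a, c}): φ is true.
Detail at a (witness):
  At a: <>p requires p at some successor in {a, b, c, d, e}.
    p holds at a, so <>p is true at a.

Yes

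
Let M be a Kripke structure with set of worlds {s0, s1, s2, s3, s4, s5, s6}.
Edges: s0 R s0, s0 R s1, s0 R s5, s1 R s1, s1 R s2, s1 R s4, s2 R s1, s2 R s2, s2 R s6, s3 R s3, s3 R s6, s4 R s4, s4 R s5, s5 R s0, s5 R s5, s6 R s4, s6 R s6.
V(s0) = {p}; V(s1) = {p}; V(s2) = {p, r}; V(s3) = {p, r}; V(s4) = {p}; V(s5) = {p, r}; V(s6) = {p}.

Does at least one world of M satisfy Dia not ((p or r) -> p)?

Let φ = Dia not ((p or r) -> p). Evaluate φ at each world:
  s0 (successors {s0, s1, s5}): φ is false.
  s1 (successors {s1, s2, s4}): φ is false.
  s2 (successors {s1, s2, s6}): φ is false.
  s3 (successors {s3, s6}): φ is false.
  s4 (successors {s4, s5}): φ is false.
  s5 (successors {s0, s5}): φ is false.
  s6 (successors {s4, s6}): φ is false.
For instance, at s0:
  At s0: Dia not ((p or r) -> p) requires not ((p or r) -> p) at some successor in {s0, s1, s5}.
    At s0: not ((p or r) -> p) is false.
    At s1: not ((p or r) -> p) is false.
    At s5: not ((p or r) -> p) is false.
  So Dia not ((p or r) -> p) is false at s0.

No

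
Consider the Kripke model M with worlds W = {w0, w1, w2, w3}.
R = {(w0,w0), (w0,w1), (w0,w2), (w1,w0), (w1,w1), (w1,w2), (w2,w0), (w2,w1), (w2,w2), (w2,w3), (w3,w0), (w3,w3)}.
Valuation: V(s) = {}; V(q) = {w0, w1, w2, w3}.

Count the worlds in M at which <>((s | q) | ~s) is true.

Recall that <>ψ holds at a world iff ψ holds at some accessible world.
Let φ = <>((s | q) | ~s). Evaluate φ at each world:
  w0 (successors {w0, w1, w2}): φ is true.
  w1 (successors {w0, w1, w2}): φ is true.
  w2 (successors {w0, w1, w2, w3}): φ is true.
  w3 (successors {w0, w3}): φ is true.
For instance, at w1:
  At w1: <>((s | q) | ~s) requires (s | q) | ~s at some successor in {w0, w1, w2}.
    (s | q) | ~s holds at w0, so <>((s | q) | ~s) is true at w1.
Satisfying worlds: {w0, w1, w2, w3}

4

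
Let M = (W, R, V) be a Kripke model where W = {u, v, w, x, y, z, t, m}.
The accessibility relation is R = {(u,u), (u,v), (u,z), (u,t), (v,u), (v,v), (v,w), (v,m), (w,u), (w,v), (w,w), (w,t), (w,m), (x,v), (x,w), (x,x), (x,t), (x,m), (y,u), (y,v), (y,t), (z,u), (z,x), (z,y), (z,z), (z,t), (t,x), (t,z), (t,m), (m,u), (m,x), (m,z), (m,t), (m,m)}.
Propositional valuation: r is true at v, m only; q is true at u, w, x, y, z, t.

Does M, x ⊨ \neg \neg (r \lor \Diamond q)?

Yes

Recall that \Diamond ψ holds at a world iff ψ holds at some accessible world.
At x: \neg (r \lor \Diamond q) is false, so \neg \neg (r \lor \Diamond q) is true.
  At x: r \lor \Diamond q is true, so \neg (r \lor \Diamond q) is false.
    At x: r is false, \Diamond q is true, so r \lor \Diamond q is true.
      At x: \Diamond q requires q at some successor in {v, w, x, t, m}.
        q holds at w, so \Diamond q is true at x.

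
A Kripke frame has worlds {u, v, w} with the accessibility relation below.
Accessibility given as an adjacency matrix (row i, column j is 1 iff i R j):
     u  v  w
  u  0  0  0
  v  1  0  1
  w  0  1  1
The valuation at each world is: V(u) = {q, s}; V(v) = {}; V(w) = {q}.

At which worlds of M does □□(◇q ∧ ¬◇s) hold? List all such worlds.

u

Let φ = □□(◇q ∧ ¬◇s). Evaluate φ at each world:
  u (successors ∅): φ is true.
  v (successors {u, w}): φ is false.
  w (successors {v, w}): φ is false.
For instance, at v:
  At v: □□(◇q ∧ ¬◇s) requires □(◇q ∧ ¬◇s) at every successor {u, w}.
    □(◇q ∧ ¬◇s) fails at w, so □□(◇q ∧ ¬◇s) is false at v.
      At w: □(◇q ∧ ¬◇s) requires ◇q ∧ ¬◇s at every successor {v, w}.
        ◇q ∧ ¬◇s fails at v, so □(◇q ∧ ¬◇s) is false at w.
Satisfying worlds: {u}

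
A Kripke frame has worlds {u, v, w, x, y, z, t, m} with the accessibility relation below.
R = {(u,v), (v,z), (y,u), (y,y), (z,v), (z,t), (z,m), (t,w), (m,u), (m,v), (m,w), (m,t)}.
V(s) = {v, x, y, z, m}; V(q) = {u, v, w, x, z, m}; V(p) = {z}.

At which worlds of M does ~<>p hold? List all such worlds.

Let φ = ~<>p. Evaluate φ at each world:
  u (successors {v}): φ is true.
  v (successors {z}): φ is false.
  w (successors ∅): φ is true.
  x (successors ∅): φ is true.
  y (successors {u, y}): φ is true.
  z (successors {v, t, m}): φ is true.
  t (successors {w}): φ is true.
  m (successors {u, v, w, t}): φ is true.
For instance, at m:
  At m: <>p is false, so ~<>p is true.
    At m: <>p requires p at some successor in {u, v, w, t}.
      At u: p is false.
      At v: p is false.
      At w: p is false.
      At t: p is false.
    So <>p is false at m.
Satisfying worlds: {u, w, x, y, z, t, m}

u, w, x, y, z, t, m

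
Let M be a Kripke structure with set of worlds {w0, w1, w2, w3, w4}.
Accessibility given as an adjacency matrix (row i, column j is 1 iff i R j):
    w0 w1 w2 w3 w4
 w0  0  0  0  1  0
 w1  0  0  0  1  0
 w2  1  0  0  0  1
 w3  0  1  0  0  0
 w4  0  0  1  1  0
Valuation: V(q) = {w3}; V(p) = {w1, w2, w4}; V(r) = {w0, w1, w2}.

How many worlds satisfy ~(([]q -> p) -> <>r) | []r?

Let φ = ~(([]q -> p) -> <>r) | []r. Evaluate φ at each world:
  w0 (successors {w3}): φ is false.
  w1 (successors {w3}): φ is true.
  w2 (successors {w0, w4}): φ is false.
  w3 (successors {w1}): φ is true.
  w4 (successors {w2, w3}): φ is false.
For instance, at w3:
  At w3: ~(([]q -> p) -> <>r) is false, []r is true, so ~(([]q -> p) -> <>r) | []r is true.
    At w3: ([]q -> p) -> <>r is true, so ~(([]q -> p) -> <>r) is false.
      At w3: []q -> p is true, <>r is true, so ([]q -> p) -> <>r is true.
    At w3: []r requires r at every successor {w1}.
      At w1: r is true.
    So []r is true at w3.
Satisfying worlds: {w1, w3}

2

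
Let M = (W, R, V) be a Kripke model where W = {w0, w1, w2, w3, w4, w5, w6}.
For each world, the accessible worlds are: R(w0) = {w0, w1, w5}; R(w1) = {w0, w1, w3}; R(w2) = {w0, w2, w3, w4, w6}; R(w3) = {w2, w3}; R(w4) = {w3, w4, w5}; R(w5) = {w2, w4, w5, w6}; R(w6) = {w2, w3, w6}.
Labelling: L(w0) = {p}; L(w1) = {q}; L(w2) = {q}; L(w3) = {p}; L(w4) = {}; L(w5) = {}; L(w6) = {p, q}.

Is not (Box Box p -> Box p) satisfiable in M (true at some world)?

No

Let φ = not (Box Box p -> Box p). Evaluate φ at each world:
  w0 (successors {w0, w1, w5}): φ is false.
  w1 (successors {w0, w1, w3}): φ is false.
  w2 (successors {w0, w2, w3, w4, w6}): φ is false.
  w3 (successors {w2, w3}): φ is false.
  w4 (successors {w3, w4, w5}): φ is false.
  w5 (successors {w2, w4, w5, w6}): φ is false.
  w6 (successors {w2, w3, w6}): φ is false.
For instance, at w5:
  At w5: Box Box p -> Box p is true, so not (Box Box p -> Box p) is false.
    At w5: Box Box p is false, Box p is false, so Box Box p -> Box p is true.
      At w5: Box Box p requires Box p at every successor {w2, w4, w5, w6}.
        Box p fails at w2, so Box Box p is false at w5.
      At w5: Box p requires p at every successor {w2, w4, w5, w6}.
        p fails at w2, so Box p is false at w5.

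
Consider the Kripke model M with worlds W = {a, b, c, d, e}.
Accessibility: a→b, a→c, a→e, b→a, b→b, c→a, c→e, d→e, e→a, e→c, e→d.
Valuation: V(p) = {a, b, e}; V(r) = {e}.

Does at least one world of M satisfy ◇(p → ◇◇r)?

Recall that ◇ψ holds at a world iff ψ holds at some accessible world.
Let φ = ◇(p → ◇◇r). Evaluate φ at each world:
  a (successors {b, c, e}): φ is true.
  b (successors {a, b}): φ is true.
  c (successors {a, e}): φ is true.
  d (successors {e}): φ is true.
  e (successors {a, c, d}): φ is true.
Detail at a (witness):
  At a: ◇(p → ◇◇r) requires p → ◇◇r at some successor in {b, c, e}.
    p → ◇◇r holds at b, so ◇(p → ◇◇r) is true at a.
      At b: p is true, ◇◇r is true, so p → ◇◇r is true.

Yes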